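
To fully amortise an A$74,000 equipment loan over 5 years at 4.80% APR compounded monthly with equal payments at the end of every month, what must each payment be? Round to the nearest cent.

A$1,389.70

i = 0.048/12 = 0.004 per month; n = 5·12 = 60.
Annuity-PV factor = 53.248868; PMT = 74000 / 53.248868 = 1,389.7009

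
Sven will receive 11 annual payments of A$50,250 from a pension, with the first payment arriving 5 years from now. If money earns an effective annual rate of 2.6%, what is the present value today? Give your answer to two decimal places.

PV at t=4 (ordinary 11-year annuity): 50250 × a(11|0.026) = 50250 × 9.461025 = 475,416.5189
PV₀ = 475,416.5189 / (1+0.026)^4 = 475,416.5189 / 1.108127 = 429,027.1976

A$429,027.20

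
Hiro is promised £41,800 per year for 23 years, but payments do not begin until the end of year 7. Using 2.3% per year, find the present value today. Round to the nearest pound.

£645,761

PV at t=6 (ordinary 23-year annuity): 41800 × a(23|0.023) = 41800 × 17.707183 = 740,160.2360
PV₀ = 740,160.2360 / (1+0.023)^6 = 740,160.2360 / 1.146183 = 645,761.2000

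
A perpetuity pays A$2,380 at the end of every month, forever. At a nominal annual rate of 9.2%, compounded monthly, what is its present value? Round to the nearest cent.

A$310,434.78

Periodic rate i = 0.092/12 = 0.00766667.
PV = PMT / i = 2380 / 0.00766667 = 310,434.7826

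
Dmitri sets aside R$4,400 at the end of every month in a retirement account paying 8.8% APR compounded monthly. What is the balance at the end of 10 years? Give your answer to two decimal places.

With 12 periods per year: i = 0.00733333, n = 120.
FV = 4400 × [(1+0.00733333)^120 − 1] / 0.00733333 = 4400 × 191.341469 = 841,902.4654

R$841,902.47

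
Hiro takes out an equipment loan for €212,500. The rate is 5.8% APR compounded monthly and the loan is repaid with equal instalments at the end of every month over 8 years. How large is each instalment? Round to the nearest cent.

Periodic rate i = 0.058/12 = 0.00483333; n = 8 × 12 = 96 periods.
PMT = 212500 / ( [1 − (1+0.00483333)^(−96)] / 0.00483333 ) = 212500 / 76.662054 = 2,771.9059

€2,771.91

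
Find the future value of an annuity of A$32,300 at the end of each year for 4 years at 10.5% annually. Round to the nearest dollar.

A$151,011

FV = 32300 × [(1+0.105)^4 − 1] / 0.105 = 32300 × 4.675258 = 151,010.8213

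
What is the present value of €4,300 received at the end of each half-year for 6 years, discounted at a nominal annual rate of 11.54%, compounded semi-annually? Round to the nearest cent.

€36,509.48

i = 0.1154/2 = 0.0577 per half-year; n = 6·2 = 12.
PV = 4300 × [1 − (1+0.0577)^(−12)] / 0.0577 = 4300 × 8.490577 = 36,509.4827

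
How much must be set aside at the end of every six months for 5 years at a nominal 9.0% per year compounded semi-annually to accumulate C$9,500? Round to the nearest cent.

C$773.10

i = 0.09/2 = 0.045 per half-year; n = 5·2 = 10.
FV-annuity factor = 12.288209; PMT = 9500 / 12.288209 = 773.0988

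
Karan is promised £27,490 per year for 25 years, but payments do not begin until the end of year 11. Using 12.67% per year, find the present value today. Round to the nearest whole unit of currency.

PV at t=10 (ordinary 25-year annuity): 27490 × a(25|0.1267) = 27490 × 7.492700 = 205,974.3317
Discount back 10 years: 205,974.3317 × (1+0.1267)^(−10) = 205,974.3317 × 0.303331 = 62,478.4374

£62,478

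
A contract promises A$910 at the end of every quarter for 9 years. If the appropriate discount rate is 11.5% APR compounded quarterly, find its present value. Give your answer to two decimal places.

i = 0.115/4 = 0.02875 per quarter; n = 9·4 = 36.
PV = PMT · [1 − (1+i)^(−n)] / i = 910 · 22.245205 = 20,243.1364

A$20,243.14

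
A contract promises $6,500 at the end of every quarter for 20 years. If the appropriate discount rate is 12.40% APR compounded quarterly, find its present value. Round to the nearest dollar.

i = 0.124/4 = 0.031 per quarter; n = 20·4 = 80.
PV = 6500 × [1 − (1+0.031)^(−80)] / 0.031 = 6500 × 29.452986 = 191,444.4064

$191,444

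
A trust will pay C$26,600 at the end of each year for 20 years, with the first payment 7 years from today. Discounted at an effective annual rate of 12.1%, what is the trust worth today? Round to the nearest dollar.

C$99,499

Value one period before first payment (t=6): 26600 × [1 − (1+0.121)^(−20)] / 0.121 = 26600 × 7.422869 = 197,448.3234
Discount back 6 years: 197,448.3234 × (1+0.121)^(−6) = 197,448.3234 × 0.503925 = 99,499.2426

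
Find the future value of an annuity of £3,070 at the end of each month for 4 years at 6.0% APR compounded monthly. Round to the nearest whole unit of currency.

With 12 periods per year: i = 0.005, n = 48.
FV = 3070 × [(1+0.005)^48 − 1] / 0.005 = 3070 × 54.097832 = 166,080.3449

£166,080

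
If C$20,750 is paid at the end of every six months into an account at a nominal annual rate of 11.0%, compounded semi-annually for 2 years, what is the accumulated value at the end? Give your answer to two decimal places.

C$90,102.03

i = 0.11/2 = 0.055 per half-year; n = 2·2 = 4.
FV = PMT · [(1+i)^n − 1] / i = 20750 · 4.342266 = 90,102.0273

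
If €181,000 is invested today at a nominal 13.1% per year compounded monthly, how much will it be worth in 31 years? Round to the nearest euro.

With 12 periods per year: i = 0.0109167, n = 372.
FV = 181,000 × (1 + 0.0109167)^372 = 10,275,223.0952

€10,275,223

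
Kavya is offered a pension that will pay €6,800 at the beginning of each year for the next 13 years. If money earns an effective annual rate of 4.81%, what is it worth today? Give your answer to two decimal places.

€67,721.19

Annuity factor a(13|0.0481) × (1+i) = 9.958999; PV = 6800 × 9.958999 = 67,721.1899
(annuity-due: payments at period start, so ×(1+i).)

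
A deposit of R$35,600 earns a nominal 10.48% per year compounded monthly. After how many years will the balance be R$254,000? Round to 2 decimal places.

18.83 years

Periodic rate i = 0.1048/12 = 0.00873333.
(1+i)^n = 254000/35600 = 7.13483, so n = ln 7.13483 / ln 1.00873 = 225.9798 months
= 225.9798/12 years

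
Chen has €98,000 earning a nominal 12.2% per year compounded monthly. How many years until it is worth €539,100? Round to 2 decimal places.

14.05 years

Periodic rate i = 0.122/12 = 0.0101667.
n = ln(539100/98000) / ln(1+0.0101667) = ln(5.50102) / 0.010115 = 168.5494 months
= 168.5494/12 years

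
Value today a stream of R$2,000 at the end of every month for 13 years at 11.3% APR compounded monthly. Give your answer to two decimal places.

R$163,169.64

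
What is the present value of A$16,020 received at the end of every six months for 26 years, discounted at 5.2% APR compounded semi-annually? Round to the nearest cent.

With 2 periods per year: i = 0.026, n = 52.
Annuity factor a(52|0.026) = 28.337264; PV = 16020 × 28.337264 = 453,962.9761

A$453,962.98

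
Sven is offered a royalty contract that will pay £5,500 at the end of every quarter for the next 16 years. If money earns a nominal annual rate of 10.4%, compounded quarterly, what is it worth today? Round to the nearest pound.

£170,616

i = 0.104/4 = 0.026 per quarter; n = 16·4 = 64.
PV = PMT · [1 − (1+i)^(−n)] / i = 5500 · 31.021151 = 170,616.3295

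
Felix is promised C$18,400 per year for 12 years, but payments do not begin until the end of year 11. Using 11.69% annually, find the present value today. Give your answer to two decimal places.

C$38,276.96

Value one period before first payment (t=10): 18400 × [1 − (1+0.1169)^(−12)] / 0.1169 = 18400 × 6.284382 = 115,632.6273
PV₀ = 115,632.6273 / (1+0.1169)^10 = 115,632.6273 / 3.020946 = 38,276.9640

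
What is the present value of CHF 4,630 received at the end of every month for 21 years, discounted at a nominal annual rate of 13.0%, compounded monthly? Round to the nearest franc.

Periodic rate i = 0.13/12 = 0.0108333; n = 21 × 12 = 252 periods.
PV = 4630 × [1 − (1+0.0108333)^(−252)] / 0.0108333 = 4630 × 86.198412 = 399,098.6458

CHF 399,099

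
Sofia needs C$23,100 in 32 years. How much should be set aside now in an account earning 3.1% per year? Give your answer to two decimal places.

C$8,696.30

PV = FV·(1+i)^(−n) = 23,100 × 0.376463 = 8,696.3036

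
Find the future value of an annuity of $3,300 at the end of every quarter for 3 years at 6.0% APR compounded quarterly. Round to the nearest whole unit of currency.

$43,036

Periodic rate i = 0.06/4 = 0.015; n = 3 × 4 = 12 periods.
FV = 3300 × [(1+0.015)^12 − 1] / 0.015 = 3300 × 13.041211 = 43,035.9977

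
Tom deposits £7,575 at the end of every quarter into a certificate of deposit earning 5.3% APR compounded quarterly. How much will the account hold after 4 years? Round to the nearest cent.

i = 0.053/4 = 0.01325 per quarter; n = 4·4 = 16.
Accumulation factor s(16|0.01325) = 17.692687; FV = 7575 × 17.692687 = 134,022.1014

£134,022.10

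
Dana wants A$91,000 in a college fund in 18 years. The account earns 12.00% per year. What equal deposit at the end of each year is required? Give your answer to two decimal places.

A$1,632.30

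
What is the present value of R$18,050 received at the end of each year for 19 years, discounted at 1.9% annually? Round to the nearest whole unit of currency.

PV = 18050 × [1 − (1+0.019)^(−19)] / 0.019 = 18050 × 15.824030 = 285,623.7344

R$285,624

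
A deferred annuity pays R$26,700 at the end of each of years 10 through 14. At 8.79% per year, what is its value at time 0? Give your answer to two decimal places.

R$48,920.56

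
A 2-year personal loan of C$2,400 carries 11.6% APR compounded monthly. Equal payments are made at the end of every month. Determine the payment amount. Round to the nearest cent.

C$112.53

With 12 periods per year: i = 0.00966667, n = 24.
PMT = 2400 / ( [1 − (1+0.00966667)^(−24)] / 0.00966667 ) = 2400 / 21.327922 = 112.5285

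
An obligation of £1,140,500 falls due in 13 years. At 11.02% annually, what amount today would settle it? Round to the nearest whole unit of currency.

PV = 1,140,500 / (1 + 0.1102)^13 = 1,140,500 / 3.892386 = 293,007.9410

£293,008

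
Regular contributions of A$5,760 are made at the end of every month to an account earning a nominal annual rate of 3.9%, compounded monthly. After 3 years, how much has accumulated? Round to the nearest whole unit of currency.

With 12 periods per year: i = 0.00325, n = 36.
Accumulation factor s(36|0.00325) = 38.124981; FV = 5760 × 38.124981 = 219,599.8913

A$219,600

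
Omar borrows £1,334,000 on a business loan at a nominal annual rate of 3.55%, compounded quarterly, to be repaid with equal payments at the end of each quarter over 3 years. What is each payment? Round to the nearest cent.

With 4 periods per year: i = 0.008875, n = 12.
Annuity-PV factor = 11.335493; PMT = 1.334e+06 / 11.335493 = 117,683.4575

£117,683.46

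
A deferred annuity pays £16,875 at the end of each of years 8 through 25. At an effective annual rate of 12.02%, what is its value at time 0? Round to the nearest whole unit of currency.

£55,205

Value one period before first payment (t=7): 16875 × [1 − (1+0.1202)^(−18)] / 0.1202 = 16875 × 7.241079 = 122,193.2068
PV₀ = 122,193.2068 / (1+0.1202)^7 = 122,193.2068 / 2.213446 = 55,204.9580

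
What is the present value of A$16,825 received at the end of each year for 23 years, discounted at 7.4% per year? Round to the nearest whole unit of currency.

A$183,347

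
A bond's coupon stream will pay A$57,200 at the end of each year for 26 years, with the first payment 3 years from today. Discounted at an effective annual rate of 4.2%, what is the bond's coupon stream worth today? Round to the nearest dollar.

PV at t=2 (ordinary 26-year annuity): 57200 × a(26|0.042) = 57200 × 15.640127 = 894,615.2374
PV₀ = 894,615.2374 / (1+0.042)^2 = 894,615.2374 / 1.085764 = 823,949.9904

A$823,950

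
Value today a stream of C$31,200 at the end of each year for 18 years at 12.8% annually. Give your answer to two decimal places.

C$215,864.35

PV = 31200 × [1 − (1+0.128)^(−18)] / 0.128 = 31200 × 6.918729 = 215,864.3462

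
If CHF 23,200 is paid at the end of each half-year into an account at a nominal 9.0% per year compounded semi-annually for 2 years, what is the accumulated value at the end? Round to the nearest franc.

CHF 99,254

With 2 periods per year: i = 0.045, n = 4.
FV = 23200 × [(1+0.045)^4 − 1] / 0.045 = 23200 × 4.278191 = 99,254.0341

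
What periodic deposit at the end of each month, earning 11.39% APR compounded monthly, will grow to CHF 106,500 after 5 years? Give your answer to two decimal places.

CHF 1,325.47

Periodic rate i = 0.1139/12 = 0.00949167; n = 5 × 12 = 60 periods.
PMT = 106500 / ( [(1+0.00949167)^60 − 1] / 0.00949167 ) = 106500 / 80.348663 = 1,325.4732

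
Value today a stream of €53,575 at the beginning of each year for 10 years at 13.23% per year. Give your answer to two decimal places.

€326,168.30

PV = PMT · [1 − (1+i)^(−n)] / i × (1+i) = 53575 · 6.088069 = 326,168.3040
(annuity-due: payments at period start, so ×(1+i).)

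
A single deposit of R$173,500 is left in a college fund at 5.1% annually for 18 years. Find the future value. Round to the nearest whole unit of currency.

FV = 173,500 × (1 + 0.051)^18 = 424,764.6511

R$424,765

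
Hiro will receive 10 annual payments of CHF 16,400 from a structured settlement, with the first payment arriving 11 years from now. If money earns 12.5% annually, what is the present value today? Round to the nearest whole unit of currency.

PV at t=10 (ordinary 10-year annuity): 16400 × a(10|0.125) = 16400 × 5.536431 = 90,797.4654
PV₀ = 90,797.4654 / (1+0.125)^10 = 90,797.4654 / 3.247321 = 27,960.7297

CHF 27,961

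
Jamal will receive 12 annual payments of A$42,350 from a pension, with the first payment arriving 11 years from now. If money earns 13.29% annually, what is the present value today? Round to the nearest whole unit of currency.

A$71,028

PV at t=10 (ordinary 12-year annuity): 42350 × a(12|0.1329) = 42350 × 5.841098 = 247,370.4998
PV₀ = 247,370.4998 / (1+0.1329)^10 = 247,370.4998 / 3.482698 = 71,028.4175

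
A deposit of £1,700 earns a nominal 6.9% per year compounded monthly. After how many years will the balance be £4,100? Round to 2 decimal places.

12.80 years

Periodic rate i = 0.069/12 = 0.00575.
n = ln(4100/1700) / ln(1+0.00575) = ln(2.41176) / 0.005734 = 153.5456 months
= 153.5456/12 years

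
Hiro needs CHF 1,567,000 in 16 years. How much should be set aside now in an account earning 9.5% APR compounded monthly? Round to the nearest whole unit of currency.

CHF 344,779

i = 0.095/12 = 0.00791667 per month; n = 16·12 = 192.
Discount factor = (1+0.00791667)^(−192) = 0.220025; PV = 1,567,000 × 0.220025 = 344,778.8999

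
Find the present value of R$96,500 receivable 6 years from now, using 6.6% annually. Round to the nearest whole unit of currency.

Discount factor = (1+0.066)^(−6) = 0.681486; PV = 96,500 × 0.681486 = 65,763.3738

R$65,763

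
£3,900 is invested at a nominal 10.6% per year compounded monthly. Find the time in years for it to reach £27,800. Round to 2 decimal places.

18.61 years

Periodic rate i = 0.106/12 = 0.00883333.
(1+i)^n = 27800/3900 = 7.12821, so n = ln 7.12821 / ln 1.00883 = 223.3269 months
= 223.3269/12 years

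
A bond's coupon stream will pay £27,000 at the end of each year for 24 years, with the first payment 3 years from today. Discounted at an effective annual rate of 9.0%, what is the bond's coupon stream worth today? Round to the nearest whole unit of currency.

PV at t=2 (ordinary 24-year annuity): 27000 × a(24|0.09) = 27000 × 9.706612 = 262,078.5178
PV₀ = 262,078.5178 / (1+0.09)^2 = 262,078.5178 / 1.188100 = 220,586.2451

£220,586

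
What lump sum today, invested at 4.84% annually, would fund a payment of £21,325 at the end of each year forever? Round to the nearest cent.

PV = PMT / i = 21325 / 0.0484 = 440,599.1736

£440,599.17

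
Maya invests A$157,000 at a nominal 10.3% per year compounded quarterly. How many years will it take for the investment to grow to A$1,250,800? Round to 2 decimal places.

20.41 years

Periodic rate i = 0.103/4 = 0.02575.
n = ln(1.2508e+06/157000) / ln(1+0.02575) = ln(7.96688) / 0.025424 = 81.6271 quarters
= 81.6271/4 years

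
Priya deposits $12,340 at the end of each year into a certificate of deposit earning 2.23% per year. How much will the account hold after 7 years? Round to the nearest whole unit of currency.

$92,378

Accumulation factor s(7|0.0223) = 7.486099; FV = 12340 × 7.486099 = 92,378.4557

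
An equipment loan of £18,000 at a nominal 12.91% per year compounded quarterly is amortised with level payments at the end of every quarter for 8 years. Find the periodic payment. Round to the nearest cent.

With 4 periods per year: i = 0.032275, n = 32.
PMT = 18000 / ( [1 − (1+0.032275)^(−32)] / 0.032275 ) = 18000 / 19.771797 = 910.3877

£910.39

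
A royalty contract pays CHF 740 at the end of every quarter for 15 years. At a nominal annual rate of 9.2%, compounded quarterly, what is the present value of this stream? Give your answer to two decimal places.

CHF 23,952.13

i = 0.092/4 = 0.023 per quarter; n = 15·4 = 60.
PV = PMT · [1 − (1+i)^(−n)] / i = 740 · 32.367747 = 23,952.1329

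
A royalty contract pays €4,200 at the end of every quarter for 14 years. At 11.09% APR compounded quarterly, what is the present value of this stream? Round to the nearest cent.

€118,733.39

i = 0.1109/4 = 0.027725 per quarter; n = 14·4 = 56.
PV = PMT · [1 − (1+i)^(−n)] / i = 4200 · 28.269854 = 118,733.3888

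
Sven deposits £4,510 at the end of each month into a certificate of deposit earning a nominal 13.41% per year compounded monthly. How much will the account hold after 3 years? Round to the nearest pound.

£198,532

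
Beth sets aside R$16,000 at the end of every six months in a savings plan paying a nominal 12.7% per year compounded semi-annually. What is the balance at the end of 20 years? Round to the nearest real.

i = 0.127/2 = 0.0635 per half-year; n = 20·2 = 40.
FV = PMT · [(1+i)^n − 1] / i = 16000 · 169.062214 = 2,704,995.4262

R$2,704,995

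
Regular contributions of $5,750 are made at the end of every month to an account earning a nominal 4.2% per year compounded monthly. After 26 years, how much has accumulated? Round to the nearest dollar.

Periodic rate i = 0.042/12 = 0.0035; n = 26 × 12 = 312 periods.
Accumulation factor s(312|0.0035) = 564.157721; FV = 5750 × 564.157721 = 3,243,906.8958

$3,243,907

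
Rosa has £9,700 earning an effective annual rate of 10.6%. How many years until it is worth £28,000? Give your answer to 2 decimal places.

10.52 years

(1+i)^n = 28000/9700 = 2.88660, so n = ln 2.88660 / ln 1.106 = 10.5219 years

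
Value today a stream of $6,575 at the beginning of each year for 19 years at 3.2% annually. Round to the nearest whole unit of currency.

$95,494

PV = PMT · [1 − (1+i)^(−n)] / i × (1+i) = 6575 · 14.523807 = 95,494.0319
(annuity-due: payments at period start, so ×(1+i).)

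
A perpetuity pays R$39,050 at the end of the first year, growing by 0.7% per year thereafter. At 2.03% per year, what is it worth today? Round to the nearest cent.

PV = PMT / (i − g) = 39050 / (0.0203 − 0.007) = 39050 / 0.013300 = 2,936,090.2256

R$2,936,090.23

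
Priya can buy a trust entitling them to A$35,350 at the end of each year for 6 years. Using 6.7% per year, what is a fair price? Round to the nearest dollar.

PV = 35350 × [1 − (1+0.067)^(−6)] / 0.067 = 35350 × 4.811007 = 170,069.0893

A$170,069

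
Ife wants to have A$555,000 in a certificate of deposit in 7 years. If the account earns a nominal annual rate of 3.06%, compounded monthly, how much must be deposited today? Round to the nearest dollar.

Periodic rate i = 0.0306/12 = 0.00255; n = 7 × 12 = 84 periods.
PV = 555,000 / (1 + 0.00255)^84 = 555,000 / 1.238533 = 448,110.9040

A$448,111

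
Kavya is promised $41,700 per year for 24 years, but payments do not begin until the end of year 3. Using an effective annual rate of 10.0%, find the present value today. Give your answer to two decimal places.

$309,639.53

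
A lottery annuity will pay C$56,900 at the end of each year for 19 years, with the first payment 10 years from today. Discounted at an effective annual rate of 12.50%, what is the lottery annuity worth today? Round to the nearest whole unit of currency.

PV at t=9 (ordinary 19-year annuity): 56900 × a(19|0.125) = 56900 × 7.146523 = 406,637.1320
Discount back 9 years: 406,637.1320 × (1+0.125)^(−9) = 406,637.1320 × 0.346439 = 140,875.1306

C$140,875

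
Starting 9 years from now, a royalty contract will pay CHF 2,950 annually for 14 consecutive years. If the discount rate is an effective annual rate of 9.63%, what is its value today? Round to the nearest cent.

CHF 10,628.42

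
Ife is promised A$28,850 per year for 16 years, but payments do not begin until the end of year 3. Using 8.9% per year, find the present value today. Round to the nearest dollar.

A$203,474

Value one period before first payment (t=2): 28850 × [1 − (1+0.089)^(−16)] / 0.089 = 28850 × 8.364091 = 241,304.0179
Discount back 2 years: 241,304.0179 × (1+0.089)^(−2) = 241,304.0179 × 0.843226 = 203,473.9396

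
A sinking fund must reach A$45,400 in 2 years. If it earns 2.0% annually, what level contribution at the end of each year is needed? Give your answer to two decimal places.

A$22,475.25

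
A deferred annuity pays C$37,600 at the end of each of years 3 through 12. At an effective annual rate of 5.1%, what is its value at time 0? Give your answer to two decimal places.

C$261,571.76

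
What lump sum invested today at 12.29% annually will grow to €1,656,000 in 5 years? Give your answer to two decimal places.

€927,587.58

PV = 1,656,000 / (1 + 0.1229)^5 = 1,656,000 / 1.785276 = 927,587.5763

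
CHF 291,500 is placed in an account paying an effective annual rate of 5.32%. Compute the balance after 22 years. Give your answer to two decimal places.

CHF 911,753.14

291,500 × (1+0.0532)^22 = 291,500 × 3.127798 = 911,753.1421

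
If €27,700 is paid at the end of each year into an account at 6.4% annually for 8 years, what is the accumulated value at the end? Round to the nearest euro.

€278,127

FV = 27700 × [(1+0.064)^8 − 1] / 0.064 = 27700 × 10.040696 = 278,127.2854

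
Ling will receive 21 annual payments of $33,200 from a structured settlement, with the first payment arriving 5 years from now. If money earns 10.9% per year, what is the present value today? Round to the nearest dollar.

$178,435

Value one period before first payment (t=4): 33200 × [1 − (1+0.109)^(−21)] / 0.109 = 33200 × 8.129565 = 269,901.5635
Discount back 4 years: 269,901.5635 × (1+0.109)^(−4) = 269,901.5635 × 0.661110 = 178,434.6592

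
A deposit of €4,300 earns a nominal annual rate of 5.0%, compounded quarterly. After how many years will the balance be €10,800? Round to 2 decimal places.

18.53 years

Periodic rate i = 0.05/4 = 0.0125.
n = ln(10800/4300) / ln(1+0.0125) = ln(2.51163) / 0.012423 = 74.1340 quarters
= 74.1340/4 years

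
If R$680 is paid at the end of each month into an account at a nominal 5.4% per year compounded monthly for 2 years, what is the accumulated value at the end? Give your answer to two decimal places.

R$17,193.10

i = 0.054/12 = 0.0045 per month; n = 2·12 = 24.
Accumulation factor s(24|0.0045) = 25.283972; FV = 680 × 25.283972 = 17,193.1009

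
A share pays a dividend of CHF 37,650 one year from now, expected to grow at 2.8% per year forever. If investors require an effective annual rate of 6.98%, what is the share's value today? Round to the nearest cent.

PV = PMT / (i − g) = 37650 / (0.0698 − 0.028) = 37650 / 0.041800 = 900,717.7033

CHF 900,717.70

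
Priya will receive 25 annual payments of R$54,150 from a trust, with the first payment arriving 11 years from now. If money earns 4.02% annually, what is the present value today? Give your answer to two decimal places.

Value one period before first payment (t=10): 54150 × [1 − (1+0.0402)^(−25)] / 0.0402 = 54150 × 15.589108 = 844,150.2002
Discount back 10 years: 844,150.2002 × (1+0.0402)^(−10) = 844,150.2002 × 0.674266 = 569,182.0997

R$569,182.10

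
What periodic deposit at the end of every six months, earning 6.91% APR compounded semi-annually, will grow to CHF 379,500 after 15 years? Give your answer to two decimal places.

CHF 7,406.03

i = 0.0691/2 = 0.03455 per half-year; n = 15·2 = 30.
PMT = 379500 / ( [(1+0.03455)^30 − 1] / 0.03455 ) = 379500 / 51.242061 = 7,406.0252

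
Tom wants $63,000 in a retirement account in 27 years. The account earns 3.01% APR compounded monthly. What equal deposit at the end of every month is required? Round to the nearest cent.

$126.25

With 12 periods per year: i = 0.00250833, n = 324.
FV-annuity factor = 499.013876; PMT = 63000 / 499.013876 = 126.2490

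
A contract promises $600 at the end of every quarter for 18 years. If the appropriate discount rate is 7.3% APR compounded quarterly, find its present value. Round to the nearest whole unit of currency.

$23,936

Periodic rate i = 0.073/4 = 0.01825; n = 18 × 4 = 72 periods.
Annuity factor a(72|0.01825) = 39.893398; PV = 600 × 39.893398 = 23,936.0389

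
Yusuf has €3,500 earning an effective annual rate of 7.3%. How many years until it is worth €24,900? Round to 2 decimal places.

27.85 years

n = ln(24900/3500) / ln(1+0.073) = ln(7.11429) / 0.070458 = 27.8477 years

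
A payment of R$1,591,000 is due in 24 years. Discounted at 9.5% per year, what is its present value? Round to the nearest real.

R$180,190

PV = 1,591,000 / (1 + 0.095)^24 = 1,591,000 / 8.829556 = 180,190.2631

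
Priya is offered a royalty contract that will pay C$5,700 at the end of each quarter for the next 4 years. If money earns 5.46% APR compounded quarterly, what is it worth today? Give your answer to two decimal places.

i = 0.0546/4 = 0.01365 per quarter; n = 4·4 = 16.
Annuity factor a(16|0.01365) = 14.286295; PV = 5700 × 14.286295 = 81,431.8810

C$81,431.88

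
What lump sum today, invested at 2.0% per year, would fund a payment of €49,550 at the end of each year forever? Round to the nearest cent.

€2,477,500.00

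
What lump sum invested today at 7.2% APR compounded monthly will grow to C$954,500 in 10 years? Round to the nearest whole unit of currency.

C$465,606

i = 0.072/12 = 0.006 per month; n = 10·12 = 120.
PV = FV·(1+i)^(−n) = 954,500 × 0.487801 = 465,605.6550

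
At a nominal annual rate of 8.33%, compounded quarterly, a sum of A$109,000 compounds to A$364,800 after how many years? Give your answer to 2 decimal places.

Periodic rate i = 0.0833/4 = 0.020825.
n = ln(364800/109000) / ln(1+0.020825) = ln(3.34679) / 0.020611 = 58.6092 quarters
= 58.6092/4 years

14.65 years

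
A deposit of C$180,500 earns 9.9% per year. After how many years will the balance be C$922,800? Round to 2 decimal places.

17.28 years

n = ln(922800/180500) / ln(1+0.099) = ln(5.11247) / 0.094401 = 17.2846 years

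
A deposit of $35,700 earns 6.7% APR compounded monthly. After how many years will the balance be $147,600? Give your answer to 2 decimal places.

21.24 years

Periodic rate i = 0.067/12 = 0.00558333.
n = ln(147600/35700) / ln(1+0.00558333) = ln(4.13445) / 0.005568 = 254.9219 months
= 254.9219/12 years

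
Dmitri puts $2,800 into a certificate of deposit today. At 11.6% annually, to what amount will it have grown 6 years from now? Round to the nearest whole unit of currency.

$5,409

FV = PV·(1+i)^n = 2,800 × 1.931902 = 5,409.3265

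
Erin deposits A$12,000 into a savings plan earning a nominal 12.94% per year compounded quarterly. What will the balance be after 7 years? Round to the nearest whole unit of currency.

i = 0.1294/4 = 0.03235 per quarter; n = 7·4 = 28.
FV = 12,000 × (1 + 0.03235)^28 = 29,264.1683

A$29,264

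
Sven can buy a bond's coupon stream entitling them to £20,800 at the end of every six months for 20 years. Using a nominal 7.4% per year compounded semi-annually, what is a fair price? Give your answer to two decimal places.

With 2 periods per year: i = 0.037, n = 40.
PV = 20800 × [1 − (1+0.037)^(−40)] / 0.037 = 20800 × 20.708032 = 430,727.0635

£430,727.06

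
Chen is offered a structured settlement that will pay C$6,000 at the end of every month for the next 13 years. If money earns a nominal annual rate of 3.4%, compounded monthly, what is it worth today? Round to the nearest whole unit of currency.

i = 0.034/12 = 0.00283333 per month; n = 13·12 = 156.
Annuity factor a(156|0.00283333) = 125.946540; PV = 6000 × 125.946540 = 755,679.2383

C$755,679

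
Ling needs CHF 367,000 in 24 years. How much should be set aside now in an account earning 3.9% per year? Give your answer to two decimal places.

PV = 367,000 / (1 + 0.039)^24 = 367,000 / 2.504801 = 146,518.6549

CHF 146,518.65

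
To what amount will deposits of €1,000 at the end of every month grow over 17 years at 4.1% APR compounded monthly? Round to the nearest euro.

€294,245

i = 0.041/12 = 0.00341667 per month; n = 17·12 = 204.
FV = PMT · [(1+i)^n − 1] / i = 1000 · 294.244900 = 294,244.8996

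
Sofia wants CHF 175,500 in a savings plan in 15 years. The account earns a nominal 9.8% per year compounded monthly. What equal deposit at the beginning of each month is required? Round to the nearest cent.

i = 0.098/12 = 0.00816667 per month; n = 15·12 = 180.
FV-annuity factor × (1+i) = 410.263855; PMT = 175500 / 410.263855 = 427.7735

CHF 427.77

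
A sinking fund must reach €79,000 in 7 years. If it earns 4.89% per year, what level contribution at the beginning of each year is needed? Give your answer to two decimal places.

FV-annuity factor × (1+i) = 8.511621; PMT = 79000 / 8.511621 = 9,281.4283

€9,281.43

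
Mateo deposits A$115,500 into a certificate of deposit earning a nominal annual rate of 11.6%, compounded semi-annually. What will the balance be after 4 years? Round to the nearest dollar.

With 2 periods per year: i = 0.058, n = 8.
FV = PV·(1+i)^n = 115,500 × 1.569948 = 181,329.0248

A$181,329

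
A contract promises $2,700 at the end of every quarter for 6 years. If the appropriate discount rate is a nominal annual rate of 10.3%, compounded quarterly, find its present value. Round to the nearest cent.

$47,891.75

With 4 periods per year: i = 0.02575, n = 24.
PV = 2700 × [1 − (1+0.02575)^(−24)] / 0.02575 = 2700 × 17.737687 = 47,891.7543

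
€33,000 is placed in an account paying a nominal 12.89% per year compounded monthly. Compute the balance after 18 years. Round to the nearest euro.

i = 0.1289/12 = 0.0107417 per month; n = 18·12 = 216.
33,000 × (1+0.0107417)^216 = 33,000 × 10.052558 = 331,734.4099

€331,734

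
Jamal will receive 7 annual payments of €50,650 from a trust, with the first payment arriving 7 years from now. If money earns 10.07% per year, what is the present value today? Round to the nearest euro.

€138,342

Value one period before first payment (t=6): 50650 × [1 − (1+0.1007)^(−7)] / 0.1007 = 50650 × 4.857219 = 246,018.1459
Discount back 6 years: 246,018.1459 × (1+0.1007)^(−6) = 246,018.1459 × 0.562323 = 138,341.7746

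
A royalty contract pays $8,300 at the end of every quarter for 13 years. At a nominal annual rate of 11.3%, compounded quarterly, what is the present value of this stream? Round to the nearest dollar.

$224,793

With 4 periods per year: i = 0.02825, n = 52.
PV = 8300 × [1 − (1+0.02825)^(−52)] / 0.02825 = 8300 × 27.083499 = 224,793.0426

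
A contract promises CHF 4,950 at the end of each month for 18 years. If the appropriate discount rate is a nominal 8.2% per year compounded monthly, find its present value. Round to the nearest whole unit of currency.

CHF 557,998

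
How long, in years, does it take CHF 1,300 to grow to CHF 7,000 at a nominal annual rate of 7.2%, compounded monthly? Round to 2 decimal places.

23.45 years

Periodic rate i = 0.072/12 = 0.006.
n = ln(7000/1300) / ln(1+0.006) = ln(5.38462) / 0.005982 = 281.4319 months
= 281.4319/12 years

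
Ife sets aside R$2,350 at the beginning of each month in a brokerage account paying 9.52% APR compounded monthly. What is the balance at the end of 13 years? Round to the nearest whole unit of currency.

R$725,682

Periodic rate i = 0.0952/12 = 0.00793333; n = 13 × 12 = 156 periods.
FV = PMT · [(1+i)^n − 1] / i × (1+i) = 2350 · 308.800684 = 725,681.6072
(Beginning-of-period payments → annuity-due factor ×(1+i).)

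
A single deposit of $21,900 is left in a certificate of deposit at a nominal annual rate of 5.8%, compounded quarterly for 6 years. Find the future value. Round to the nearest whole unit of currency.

$30,938

With 4 periods per year: i = 0.0145, n = 24.
FV = PV·(1+i)^n = 21,900 × 1.412698 = 30,938.0793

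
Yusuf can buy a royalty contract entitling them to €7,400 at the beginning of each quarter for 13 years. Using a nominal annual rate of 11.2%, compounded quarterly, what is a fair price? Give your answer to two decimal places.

€207,057.10

Periodic rate i = 0.112/4 = 0.028; n = 13 × 4 = 52 periods.
Annuity factor a(52|0.028) × (1+i) = 27.980689; PV = 7400 × 27.980689 = 207,057.1005
(annuity-due: payments at period start, so ×(1+i).)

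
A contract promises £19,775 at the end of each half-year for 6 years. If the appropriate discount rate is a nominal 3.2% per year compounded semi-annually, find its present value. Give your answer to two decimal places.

i = 0.032/2 = 0.016 per half-year; n = 6·2 = 12.
Annuity factor a(12|0.016) = 10.839867; PV = 19775 × 10.839867 = 214,358.3651

£214,358.37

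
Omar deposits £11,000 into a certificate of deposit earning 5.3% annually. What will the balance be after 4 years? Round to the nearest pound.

FV = 11,000 × (1 + 0.053)^4 = 13,524.0314

£13,524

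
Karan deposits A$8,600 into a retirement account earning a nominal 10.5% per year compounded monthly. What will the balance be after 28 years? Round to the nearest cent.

With 12 periods per year: i = 0.00875, n = 336.
FV = PV·(1+i)^n = 8,600 × 18.675491 = 160,609.2258

A$160,609.23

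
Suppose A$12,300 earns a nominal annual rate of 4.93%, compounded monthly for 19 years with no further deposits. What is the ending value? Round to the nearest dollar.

A$31,324

i = 0.0493/12 = 0.00410833 per month; n = 19·12 = 228.
FV = PV·(1+i)^n = 12,300 × 2.546656 = 31,323.8685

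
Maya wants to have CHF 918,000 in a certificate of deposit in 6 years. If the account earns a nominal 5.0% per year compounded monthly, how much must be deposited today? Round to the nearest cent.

CHF 680,495.13

With 12 periods per year: i = 0.00416667, n = 72.
Discount factor = (1+0.00416667)^(−72) = 0.741280; PV = 918,000 × 0.741280 = 680,495.1262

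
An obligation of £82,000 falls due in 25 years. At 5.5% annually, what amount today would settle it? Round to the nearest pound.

£21,503

Discount factor = (1+0.055)^(−25) = 0.262234; PV = 82,000 × 0.262234 = 21,503.1637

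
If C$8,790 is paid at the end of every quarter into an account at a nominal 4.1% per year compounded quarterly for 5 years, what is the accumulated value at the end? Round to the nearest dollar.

Periodic rate i = 0.041/4 = 0.01025; n = 5 × 4 = 20 periods.
Accumulation factor s(20|0.01025) = 22.072664; FV = 8790 × 22.072664 = 194,018.7200

C$194,019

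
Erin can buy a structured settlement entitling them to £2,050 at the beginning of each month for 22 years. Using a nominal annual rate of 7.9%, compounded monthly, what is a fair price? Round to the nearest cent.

£258,001.84

Periodic rate i = 0.079/12 = 0.00658333; n = 22 × 12 = 264 periods.
Annuity factor a(264|0.00658333) × (1+i) = 125.854556; PV = 2050 × 125.854556 = 258,001.8394
Payments are at the start of each period, so multiply by (1+i).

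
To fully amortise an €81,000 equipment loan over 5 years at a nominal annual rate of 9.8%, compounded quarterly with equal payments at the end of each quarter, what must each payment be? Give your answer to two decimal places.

€5,171.41

With 4 periods per year: i = 0.0245, n = 20.
Annuity-PV factor = 15.663044; PMT = 81000 / 15.663044 = 5,171.4084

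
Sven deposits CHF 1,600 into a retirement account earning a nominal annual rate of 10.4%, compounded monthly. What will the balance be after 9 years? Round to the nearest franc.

With 12 periods per year: i = 0.00866667, n = 108.
1,600 × (1+0.00866667)^108 = 1,600 × 2.539500 = 4,063.2003

CHF 4,063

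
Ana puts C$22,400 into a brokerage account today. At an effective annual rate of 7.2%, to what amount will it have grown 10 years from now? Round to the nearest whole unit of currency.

C$44,895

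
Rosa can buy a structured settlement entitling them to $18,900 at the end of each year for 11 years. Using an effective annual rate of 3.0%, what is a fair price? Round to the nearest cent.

Annuity factor a(11|0.03) = 9.252624; PV = 18900 × 9.252624 = 174,874.5957

$174,874.60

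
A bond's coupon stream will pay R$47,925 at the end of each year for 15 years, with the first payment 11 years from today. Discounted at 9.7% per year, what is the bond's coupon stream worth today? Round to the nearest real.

Value one period before first payment (t=10): 47925 × [1 − (1+0.097)^(−15)] / 0.097 = 47925 × 7.738120 = 370,849.3932
Discount back 10 years: 370,849.3932 × (1+0.097)^(−10) = 370,849.3932 × 0.396218 = 146,937.0434

R$146,937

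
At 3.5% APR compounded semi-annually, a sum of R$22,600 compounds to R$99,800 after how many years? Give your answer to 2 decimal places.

42.81 years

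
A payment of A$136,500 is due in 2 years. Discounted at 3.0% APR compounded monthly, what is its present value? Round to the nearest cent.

i = 0.03/12 = 0.0025 per month; n = 2·12 = 24.
PV = 136,500 / (1 + 0.0025)^24 = 136,500 / 1.061757 = 128,560.4845

A$128,560.48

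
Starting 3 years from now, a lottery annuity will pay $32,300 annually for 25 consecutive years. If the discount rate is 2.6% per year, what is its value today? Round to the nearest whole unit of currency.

$558,915

PV at t=2 (ordinary 25-year annuity): 32300 × a(25|0.026) = 32300 × 18.215380 = 588,356.7725
Discount back 2 years: 588,356.7725 × (1+0.026)^(−2) = 588,356.7725 × 0.949960 = 558,915.3476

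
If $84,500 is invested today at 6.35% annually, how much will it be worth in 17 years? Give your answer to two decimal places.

$240,654.57

FV = PV·(1+i)^n = 84,500 × 2.847983 = 240,654.5687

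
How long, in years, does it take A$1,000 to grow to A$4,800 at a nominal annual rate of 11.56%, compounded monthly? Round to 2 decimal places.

13.63 years

Periodic rate i = 0.1156/12 = 0.00963333.
(1+i)^n = 4800/1000 = 4.80000, so n = ln 4.80000 / ln 1.00963 = 163.6152 months
= 163.6152/12 years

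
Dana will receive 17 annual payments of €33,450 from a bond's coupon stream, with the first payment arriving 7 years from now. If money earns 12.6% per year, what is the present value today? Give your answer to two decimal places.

PV at t=6 (ordinary 17-year annuity): 33450 × a(17|0.126) = 33450 × 6.880963 = 230,168.2051
PV₀ = 230,168.2051 / (1+0.126)^6 = 230,168.2051 / 2.038123 = 112,931.4717

€112,931.47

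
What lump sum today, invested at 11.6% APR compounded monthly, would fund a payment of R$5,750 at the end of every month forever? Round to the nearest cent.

R$594,827.59

Periodic rate i = 0.116/12 = 0.00966667.
PV = C/r = 5750/0.00966667 = 594,827.5862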